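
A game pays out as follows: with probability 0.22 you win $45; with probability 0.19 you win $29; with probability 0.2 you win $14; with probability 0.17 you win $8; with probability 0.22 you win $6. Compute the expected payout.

E[payout] = 45·0.22 + 29·0.19 + 14·0.2 + 8·0.17 + 6·0.22
 = 9.9 + 5.51 + 2.8 + 1.36 + 1.32
 = 20.89

20.89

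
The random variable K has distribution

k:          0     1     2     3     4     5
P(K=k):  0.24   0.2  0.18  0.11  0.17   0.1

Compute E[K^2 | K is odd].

P(K is odd) = 0.2 + 0.11 + 0.1 = 0.41.
E[K^2 | K is odd] = [1·0.2 + 9·0.11 + 25·0.1] / 0.41
 = 3.69 / 0.41
 = 9

9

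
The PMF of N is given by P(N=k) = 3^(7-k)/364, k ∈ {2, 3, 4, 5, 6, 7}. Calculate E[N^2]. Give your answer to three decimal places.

6.909

E[N^2] = Σ n^2·P(N=n)
 = 4·243/364 + 9·81/364 + 16·27/364 + 25·9/364 + 36·3/364 + 49·1/364
 = 243/91 + 729/364 + 108/91 + 225/364 + 27/91 + 7/52
 = 2515/364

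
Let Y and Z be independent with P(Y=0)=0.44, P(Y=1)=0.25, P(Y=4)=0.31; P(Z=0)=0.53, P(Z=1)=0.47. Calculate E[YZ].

E[YZ] = Σ_y Σ_z yz · P(Y=y)P(Z=z)
 = 0·0.2332 + 0·0.2068 + 0·0.1325 + 1·0.1175 + 0·0.1643 + 4·0.1457
 = 0 + 0 + 0 + 0.1175 + 0 + 0.5828
 = 0.7003

0.7003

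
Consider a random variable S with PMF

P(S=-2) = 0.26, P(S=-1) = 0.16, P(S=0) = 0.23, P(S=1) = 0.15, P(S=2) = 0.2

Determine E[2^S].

1.475

E[2^S] = Σ 2^s·P(S=s)
 = 0.25·0.26 + 0.5·0.16 + 1·0.23 + 2·0.15 + 4·0.2
 = 0.065 + 0.08 + 0.23 + 0.3 + 0.8
 = 1.475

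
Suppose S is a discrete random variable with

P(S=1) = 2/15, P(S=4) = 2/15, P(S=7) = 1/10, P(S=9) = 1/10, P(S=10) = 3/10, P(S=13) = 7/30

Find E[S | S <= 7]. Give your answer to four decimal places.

3.7273

P(S <= 7) = 2/15 + 2/15 + 1/10 = 11/30.
E[S | S <= 7] = [1·2/15 + 4·2/15 + 7·1/10] / (11/30)
 = 41/30 / (11/30)
 = 41/11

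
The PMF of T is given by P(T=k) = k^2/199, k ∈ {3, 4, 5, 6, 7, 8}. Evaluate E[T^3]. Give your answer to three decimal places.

E[T^3] = Σ t^3·P(T=t)
 = 27·9/199 + 64·16/199 + 125·25/199 + 216·36/199 + 343·49/199 + 512·64/199
 = 243/199 + 1024/199 + 3125/199 + 7776/199 + 16807/199 + 32768/199
 = 61743/199

310.266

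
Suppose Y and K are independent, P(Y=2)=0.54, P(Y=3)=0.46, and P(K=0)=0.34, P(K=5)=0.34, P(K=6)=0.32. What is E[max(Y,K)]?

E[max(Y,K)] = Σ_y Σ_k max(y,k) · P(Y=y)P(K=k)
 = 2·0.1836 + 5·0.1836 + 6·0.1728 + 3·0.1564 + 5·0.1564 + 6·0.1472
 = 0.3672 + 0.918 + 1.0368 + 0.4692 + 0.782 + 0.8832
 = 4.4564

4.4564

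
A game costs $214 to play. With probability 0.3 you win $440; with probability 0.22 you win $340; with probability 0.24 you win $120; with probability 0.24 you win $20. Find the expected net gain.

26.4

E[payout] = 440·0.3 + 340·0.22 + 120·0.24 + 20·0.24
 = 132 + 74.8 + 28.8 + 4.8
 = 240.4
Net = 240.4 - 214 = 26.4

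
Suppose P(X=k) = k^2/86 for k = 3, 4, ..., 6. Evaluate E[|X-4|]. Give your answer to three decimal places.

1.233

E[|X-4|] = Σ |x-4|·P(X=x)
 = 1·9/86 + 0·8/43 + 1·25/86 + 2·18/43
 = 9/86 + 0 + 25/86 + 36/43
 = 53/43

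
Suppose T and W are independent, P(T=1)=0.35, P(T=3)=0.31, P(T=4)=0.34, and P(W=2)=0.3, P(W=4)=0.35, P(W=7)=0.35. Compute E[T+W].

7.09

E[T+W] = Σ_t Σ_w (t+w) · P(T=t)P(W=w)
 = 3·0.105 + 5·0.1225 + 8·0.1225 + 5·0.093 + 7·0.1085 + 10·0.1085 + 6·0.102 + 8·0.119 + 11·0.119
 = 0.315 + 0.6125 + 0.98 + 0.465 + 0.7595 + 1.085 + 0.612 + 0.952 + 1.309
 = 7.09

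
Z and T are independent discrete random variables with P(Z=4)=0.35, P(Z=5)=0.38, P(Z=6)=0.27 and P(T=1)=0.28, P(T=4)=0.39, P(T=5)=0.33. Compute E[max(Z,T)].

E[max(Z,T)] = Σ_z Σ_t max(z,t) · P(Z=z)P(T=t)
 = 4·0.098 + 4·0.1365 + 5·0.1155 + 5·0.1064 + 5·0.1482 + 5·0.1254 + 6·0.0756 + 6·0.1053 + 6·0.0891
 = 0.392 + 0.546 + 0.5775 + 0.532 + 0.741 + 0.627 + 0.4536 + 0.6318 + 0.5346
 = 5.0355

5.0355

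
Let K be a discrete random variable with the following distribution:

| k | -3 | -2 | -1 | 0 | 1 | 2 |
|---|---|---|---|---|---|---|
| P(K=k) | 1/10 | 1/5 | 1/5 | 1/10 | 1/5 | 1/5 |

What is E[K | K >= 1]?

1.5

P(K >= 1) = 1/5 + 1/5 = 2/5.
E[K | K >= 1] = [1·1/5 + 2·1/5] / (2/5)
 = 3/5 / (2/5)
 = 3/2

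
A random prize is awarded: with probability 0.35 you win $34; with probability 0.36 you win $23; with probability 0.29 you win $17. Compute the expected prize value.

25.11

E[payout] = 34·0.35 + 23·0.36 + 17·0.29
 = 11.9 + 8.28 + 4.93
 = 25.11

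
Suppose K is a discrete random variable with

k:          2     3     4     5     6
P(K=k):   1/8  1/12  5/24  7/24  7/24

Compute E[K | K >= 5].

P(K >= 5) = 7/24 + 7/24 = 7/12.
E[K | K >= 5] = [5·7/24 + 6·7/24] / (7/12)
 = 77/24 / (7/12)
 = 11/2

5.5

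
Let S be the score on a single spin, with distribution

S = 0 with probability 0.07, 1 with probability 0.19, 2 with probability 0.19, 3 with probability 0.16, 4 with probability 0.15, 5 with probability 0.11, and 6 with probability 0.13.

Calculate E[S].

2.98

E[S] = Σ s·P(S=s)
 = 0·0.07 + 1·0.19 + 2·0.19 + 3·0.16 + 4·0.15 + 5·0.11 + 6·0.13
 = 0 + 0.19 + 0.38 + 0.48 + 0.6 + 0.55 + 0.78
 = 2.98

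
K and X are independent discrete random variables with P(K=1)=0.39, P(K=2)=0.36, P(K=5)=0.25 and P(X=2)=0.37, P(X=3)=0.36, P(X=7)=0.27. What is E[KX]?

E[KX] = Σ_k Σ_x kx · P(K=k)P(X=x)
 = 2·0.1443 + 3·0.1404 + 7·0.1053 + 4·0.1332 + 6·0.1296 + 14·0.0972 + 10·0.0925 + 15·0.09 + 35·0.0675
 = 0.2886 + 0.4212 + 0.7371 + 0.5328 + 0.7776 + 1.3608 + 0.925 + 1.35 + 2.3625
 = 8.7556

8.7556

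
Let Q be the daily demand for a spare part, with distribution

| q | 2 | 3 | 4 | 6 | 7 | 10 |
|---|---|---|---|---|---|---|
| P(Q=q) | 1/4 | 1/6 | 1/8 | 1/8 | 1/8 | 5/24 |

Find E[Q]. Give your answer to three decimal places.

5.208

E[Q] = Σ q·P(Q=q)
 = 2·1/4 + 3·1/6 + 4·1/8 + 6·1/8 + 7·1/8 + 10·5/24
 = 1/2 + 1/2 + 1/2 + 3/4 + 7/8 + 25/12
 = 125/24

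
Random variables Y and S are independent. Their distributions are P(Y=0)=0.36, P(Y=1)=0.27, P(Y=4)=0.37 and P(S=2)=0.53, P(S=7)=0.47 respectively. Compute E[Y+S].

E[Y+S] = Σ_y Σ_s (y+s) · P(Y=y)P(S=s)
 = 2·0.1908 + 7·0.1692 + 3·0.1431 + 8·0.1269 + 6·0.1961 + 11·0.1739
 = 0.3816 + 1.1844 + 0.4293 + 1.0152 + 1.1766 + 1.9129
 = 6.1

6.1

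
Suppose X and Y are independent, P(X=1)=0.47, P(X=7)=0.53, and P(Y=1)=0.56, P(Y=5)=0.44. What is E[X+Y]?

6.94

E[X+Y] = Σ_x Σ_y (x+y) · P(X=x)P(Y=y)
 = 2·0.2632 + 6·0.2068 + 8·0.2968 + 12·0.2332
 = 0.5264 + 1.2408 + 2.3744 + 2.7984
 = 6.94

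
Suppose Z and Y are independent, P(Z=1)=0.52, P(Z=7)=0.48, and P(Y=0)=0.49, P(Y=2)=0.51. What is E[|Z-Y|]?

E[|Z-Y|] = Σ_z Σ_y |z-y| · P(Z=z)P(Y=y)
 = 1·0.2548 + 1·0.2652 + 7·0.2352 + 5·0.2448
 = 0.2548 + 0.2652 + 1.6464 + 1.224
 = 3.3904

3.3904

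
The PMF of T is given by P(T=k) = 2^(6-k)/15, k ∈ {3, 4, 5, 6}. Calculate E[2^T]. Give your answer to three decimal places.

17.067

E[2^T] = Σ 2^t·P(T=t)
 = 8·8/15 + 16·4/15 + 32·2/15 + 64·1/15
 = 64/15 + 64/15 + 64/15 + 64/15
 = 256/15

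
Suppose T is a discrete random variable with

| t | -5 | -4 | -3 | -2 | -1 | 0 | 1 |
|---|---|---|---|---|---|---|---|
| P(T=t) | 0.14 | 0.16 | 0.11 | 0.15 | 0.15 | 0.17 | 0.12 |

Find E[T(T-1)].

E[T(T-1)] = Σ t(t-1)·P(T=t)
 = 30·0.14 + 20·0.16 + 12·0.11 + 6·0.15 + 2·0.15 + 0·0.17 + 0·0.12
 = 4.2 + 3.2 + 1.32 + 0.9 + 0.3 + 0 + 0
 = 9.92

9.92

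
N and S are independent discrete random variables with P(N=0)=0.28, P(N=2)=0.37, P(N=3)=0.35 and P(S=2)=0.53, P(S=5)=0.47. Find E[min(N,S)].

1.6045

E[min(N,S)] = Σ_n Σ_s min(n,s) · P(N=n)P(S=s)
 = 0·0.1484 + 0·0.1316 + 2·0.1961 + 2·0.1739 + 2·0.1855 + 3·0.1645
 = 0 + 0 + 0.3922 + 0.3478 + 0.371 + 0.4935
 = 1.6045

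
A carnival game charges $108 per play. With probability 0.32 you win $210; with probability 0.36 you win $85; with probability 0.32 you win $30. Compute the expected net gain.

-0.6

E[payout] = 210·0.32 + 85·0.36 + 30·0.32
 = 67.2 + 30.6 + 9.6
 = 107.4
Net = 107.4 - 108 = -0.6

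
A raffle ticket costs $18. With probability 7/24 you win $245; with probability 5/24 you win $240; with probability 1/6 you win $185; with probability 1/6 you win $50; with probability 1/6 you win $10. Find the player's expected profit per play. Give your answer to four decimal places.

E[payout] = 245·7/24 + 240·5/24 + 185·1/6 + 50·1/6 + 10·1/6
 = 1715/24 + 50 + 185/6 + 25/3 + 5/3
 = 3895/24
Net = 3895/24 - 18 = 3463/24

144.2917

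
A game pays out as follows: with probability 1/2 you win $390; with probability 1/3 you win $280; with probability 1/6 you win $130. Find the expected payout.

310

E[payout] = 390·1/2 + 280·1/3 + 130·1/6
 = 195 + 280/3 + 65/3
 = 310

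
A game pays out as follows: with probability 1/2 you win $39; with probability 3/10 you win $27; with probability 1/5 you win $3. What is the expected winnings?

E[payout] = 39·1/2 + 27·3/10 + 3·1/5
 = 39/2 + 81/10 + 3/5
 = 141/5

28.2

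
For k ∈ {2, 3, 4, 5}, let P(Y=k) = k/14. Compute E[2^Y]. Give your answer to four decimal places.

18.2857

E[2^Y] = Σ 2^y·P(Y=y)
 = 4·1/7 + 8·3/14 + 16·2/7 + 32·5/14
 = 4/7 + 12/7 + 32/7 + 80/7
 = 128/7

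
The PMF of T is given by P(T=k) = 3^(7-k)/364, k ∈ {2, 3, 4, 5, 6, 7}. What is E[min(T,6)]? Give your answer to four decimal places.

E[min(T,6)] = Σ min(t,6)·P(T=t)
 = 2·243/364 + 3·81/364 + 4·27/364 + 5·9/364 + 6·3/364 + 6·1/364
 = 243/182 + 243/364 + 27/91 + 45/364 + 9/182 + 3/182
 = 453/182

2.4890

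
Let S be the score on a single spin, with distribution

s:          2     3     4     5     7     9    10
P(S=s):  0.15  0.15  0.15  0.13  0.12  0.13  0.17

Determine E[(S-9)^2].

19.23

E[(S-9)^2] = Σ (s-9)^2·P(S=s)
 = 49·0.15 + 36·0.15 + 25·0.15 + 16·0.13 + 4·0.12 + 0·0.13 + 1·0.17
 = 7.35 + 5.4 + 3.75 + 2.08 + 0.48 + 0 + 0.17
 = 19.23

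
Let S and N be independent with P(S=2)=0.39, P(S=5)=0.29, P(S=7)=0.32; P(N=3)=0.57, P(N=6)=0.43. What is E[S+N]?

E[S+N] = Σ_s Σ_n (s+n) · P(S=s)P(N=n)
 = 5·0.2223 + 8·0.1677 + 8·0.1653 + 11·0.1247 + 10·0.1824 + 13·0.1376
 = 1.1115 + 1.3416 + 1.3224 + 1.3717 + 1.824 + 1.7888
 = 8.76

8.76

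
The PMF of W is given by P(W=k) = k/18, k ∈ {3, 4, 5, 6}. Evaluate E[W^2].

24

E[W^2] = Σ w^2·P(W=w)
 = 9·1/6 + 16·2/9 + 25·5/18 + 36·1/3
 = 3/2 + 32/9 + 125/18 + 12
 = 24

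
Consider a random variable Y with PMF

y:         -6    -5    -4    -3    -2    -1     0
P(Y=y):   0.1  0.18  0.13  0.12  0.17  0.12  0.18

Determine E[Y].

E[Y] = Σ y·P(Y=y)
 = (-6)·0.1 + (-5)·0.18 + (-4)·0.13 + (-3)·0.12 + (-2)·0.17 + (-1)·0.12 + 0·0.18
 = (-0.6) + (-0.9) + (-0.52) + (-0.36) + (-0.34) + (-0.12) + 0
 = -2.84

-2.84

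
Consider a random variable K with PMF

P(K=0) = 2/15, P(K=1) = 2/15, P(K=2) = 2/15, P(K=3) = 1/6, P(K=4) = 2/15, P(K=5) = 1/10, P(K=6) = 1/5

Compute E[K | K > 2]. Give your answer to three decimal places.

4.556

P(K > 2) = 1/6 + 2/15 + 1/10 + 1/5 = 3/5.
E[K | K > 2] = [3·1/6 + 4·2/15 + 5·1/10 + 6·1/5] / (3/5)
 = 41/15 / (3/5)
 = 41/9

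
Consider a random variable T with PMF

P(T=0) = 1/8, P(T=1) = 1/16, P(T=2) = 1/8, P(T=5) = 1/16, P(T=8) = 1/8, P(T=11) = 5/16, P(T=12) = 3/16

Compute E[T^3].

812.8125

E[T^3] = Σ t^3·P(T=t)
 = 0·1/8 + 1·1/16 + 8·1/8 + 125·1/16 + 512·1/8 + 1331·5/16 + 1728·3/16
 = 0 + 1/16 + 1 + 125/16 + 64 + 6655/16 + 324
 = 13005/16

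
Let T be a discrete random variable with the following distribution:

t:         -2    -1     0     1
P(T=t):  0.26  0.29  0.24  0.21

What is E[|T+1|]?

0.92

E[|T+1|] = Σ |t+1|·P(T=t)
 = 1·0.26 + 0·0.29 + 1·0.24 + 2·0.21
 = 0.26 + 0 + 0.24 + 0.42
 = 0.92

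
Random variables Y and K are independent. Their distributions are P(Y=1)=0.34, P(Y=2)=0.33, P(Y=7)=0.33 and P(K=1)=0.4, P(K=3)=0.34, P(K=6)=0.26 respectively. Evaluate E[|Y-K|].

E[|Y-K|] = Σ_y Σ_k |y-k| · P(Y=y)P(K=k)
 = 0·0.136 + 2·0.1156 + 5·0.0884 + 1·0.132 + 1·0.1122 + 4·0.0858 + 6·0.132 + 4·0.1122 + 1·0.0858
 = 0 + 0.2312 + 0.442 + 0.132 + 0.1122 + 0.3432 + 0.792 + 0.4488 + 0.0858
 = 2.5872

2.5872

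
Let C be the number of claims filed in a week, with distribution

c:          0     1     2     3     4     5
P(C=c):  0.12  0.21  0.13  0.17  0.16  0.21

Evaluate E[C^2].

10.07

E[C^2] = Σ c^2·P(C=c)
 = 0·0.12 + 1·0.21 + 4·0.13 + 9·0.17 + 16·0.16 + 25·0.21
 = 0 + 0.21 + 0.52 + 1.53 + 2.56 + 5.25
 = 10.07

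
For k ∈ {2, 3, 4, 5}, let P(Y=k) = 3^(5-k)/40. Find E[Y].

2.45

E[Y] = Σ y·P(Y=y)
 = 2·27/40 + 3·9/40 + 4·3/40 + 5·1/40
 = 27/20 + 27/40 + 3/10 + 1/8
 = 49/20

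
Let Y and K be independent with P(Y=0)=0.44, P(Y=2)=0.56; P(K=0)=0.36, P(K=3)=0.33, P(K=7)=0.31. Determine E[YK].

3.5392

E[YK] = Σ_y Σ_k yk · P(Y=y)P(K=k)
 = 0·0.1584 + 0·0.1452 + 0·0.1364 + 0·0.2016 + 6·0.1848 + 14·0.1736
 = 0 + 0 + 0 + 0 + 1.1088 + 2.4304
 = 3.5392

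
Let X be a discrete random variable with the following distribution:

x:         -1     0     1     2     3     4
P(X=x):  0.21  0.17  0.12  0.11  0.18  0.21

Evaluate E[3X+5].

E[3X+5] = Σ (3x+5)·P(X=x)
 = 2·0.21 + 5·0.17 + 8·0.12 + 11·0.11 + 14·0.18 + 17·0.21
 = 0.42 + 0.85 + 0.96 + 1.21 + 2.52 + 3.57
 = 9.53

9.53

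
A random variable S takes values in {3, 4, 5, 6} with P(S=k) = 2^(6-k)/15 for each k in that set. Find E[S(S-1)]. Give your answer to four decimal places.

E[S(S-1)] = Σ s(s-1)·P(S=s)
 = 6·8/15 + 12·4/15 + 20·2/15 + 30·1/15
 = 16/5 + 16/5 + 8/3 + 2
 = 166/15

11.0667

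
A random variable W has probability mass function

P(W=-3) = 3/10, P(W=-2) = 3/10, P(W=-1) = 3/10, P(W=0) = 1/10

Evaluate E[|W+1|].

1

E[|W+1|] = Σ |w+1|·P(W=w)
 = 2·3/10 + 1·3/10 + 0·3/10 + 1·1/10
 = 3/5 + 3/10 + 0 + 1/10
 = 1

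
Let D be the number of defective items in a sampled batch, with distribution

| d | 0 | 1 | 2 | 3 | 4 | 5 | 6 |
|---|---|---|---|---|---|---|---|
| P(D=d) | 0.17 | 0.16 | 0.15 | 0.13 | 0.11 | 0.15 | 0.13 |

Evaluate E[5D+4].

18.1

E[5D+4] = Σ (5d+4)·P(D=d)
 = 4·0.17 + 9·0.16 + 14·0.15 + 19·0.13 + 24·0.11 + 29·0.15 + 34·0.13
 = 0.68 + 1.44 + 2.1 + 2.47 + 2.64 + 4.35 + 4.42
 = 18.1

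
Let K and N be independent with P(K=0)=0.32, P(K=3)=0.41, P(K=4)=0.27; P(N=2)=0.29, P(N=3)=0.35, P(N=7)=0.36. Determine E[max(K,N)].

E[max(K,N)] = Σ_k Σ_n max(k,n) · P(K=k)P(N=n)
 = 2·0.0928 + 3·0.112 + 7·0.1152 + 3·0.1189 + 3·0.1435 + 7·0.1476 + 4·0.0783 + 4·0.0945 + 7·0.0972
 = 0.1856 + 0.336 + 0.8064 + 0.3567 + 0.4305 + 1.0332 + 0.3132 + 0.378 + 0.6804
 = 4.52

4.52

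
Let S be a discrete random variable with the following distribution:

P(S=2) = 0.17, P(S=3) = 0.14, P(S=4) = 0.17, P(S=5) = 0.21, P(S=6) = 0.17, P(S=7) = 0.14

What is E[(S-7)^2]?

E[(S-7)^2] = Σ (s-7)^2·P(S=s)
 = 25·0.17 + 16·0.14 + 9·0.17 + 4·0.21 + 1·0.17 + 0·0.14
 = 4.25 + 2.24 + 1.53 + 0.84 + 0.17 + 0
 = 9.03

9.03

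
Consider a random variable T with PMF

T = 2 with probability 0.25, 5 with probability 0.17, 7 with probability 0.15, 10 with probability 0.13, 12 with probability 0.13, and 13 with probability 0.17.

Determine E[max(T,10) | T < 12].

10

P(T < 12) = 0.25 + 0.17 + 0.15 + 0.13 = 0.7.
E[max(T,10) | T < 12] = [10·0.25 + 10·0.17 + 10·0.15 + 10·0.13] / 0.7
 = 7 / 0.7
 = 10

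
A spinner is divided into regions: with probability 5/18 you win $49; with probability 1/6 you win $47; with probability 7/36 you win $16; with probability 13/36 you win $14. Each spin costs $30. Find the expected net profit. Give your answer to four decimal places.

-0.3889

E[payout] = 49·5/18 + 47·1/6 + 16·7/36 + 14·13/36
 = 245/18 + 47/6 + 28/9 + 91/18
 = 533/18
Net = 533/18 - 30 = -7/18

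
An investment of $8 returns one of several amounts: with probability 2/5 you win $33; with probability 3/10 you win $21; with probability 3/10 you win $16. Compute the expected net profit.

16.3

E[payout] = 33·2/5 + 21·3/10 + 16·3/10
 = 66/5 + 63/10 + 24/5
 = 243/10
Net = 243/10 - 8 = 163/10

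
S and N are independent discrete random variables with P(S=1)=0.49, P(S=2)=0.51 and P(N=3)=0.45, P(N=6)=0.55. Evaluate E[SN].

7.0215

E[SN] = Σ_s Σ_n sn · P(S=s)P(N=n)
 = 3·0.2205 + 6·0.2695 + 6·0.2295 + 12·0.2805
 = 0.6615 + 1.617 + 1.377 + 3.366
 = 7.0215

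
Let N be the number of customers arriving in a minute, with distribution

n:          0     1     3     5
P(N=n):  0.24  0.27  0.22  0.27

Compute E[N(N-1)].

6.72

E[N(N-1)] = Σ n(n-1)·P(N=n)
 = 0·0.24 + 0·0.27 + 6·0.22 + 20·0.27
 = 0 + 0 + 1.32 + 5.4
 = 6.72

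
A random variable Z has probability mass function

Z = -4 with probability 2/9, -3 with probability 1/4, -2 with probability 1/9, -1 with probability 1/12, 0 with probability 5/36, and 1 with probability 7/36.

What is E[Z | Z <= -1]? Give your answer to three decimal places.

-2.917

P(Z <= -1) = 2/9 + 1/4 + 1/9 + 1/12 = 2/3.
E[Z | Z <= -1] = [(-4)·2/9 + (-3)·1/4 + (-2)·1/9 + (-1)·1/12] / (2/3)
 = -35/18 / (2/3)
 = -35/12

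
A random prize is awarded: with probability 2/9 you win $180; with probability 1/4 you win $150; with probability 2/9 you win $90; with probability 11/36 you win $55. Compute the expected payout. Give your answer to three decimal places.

E[payout] = 180·2/9 + 150·1/4 + 90·2/9 + 55·11/36
 = 40 + 75/2 + 20 + 605/36
 = 4115/36

114.306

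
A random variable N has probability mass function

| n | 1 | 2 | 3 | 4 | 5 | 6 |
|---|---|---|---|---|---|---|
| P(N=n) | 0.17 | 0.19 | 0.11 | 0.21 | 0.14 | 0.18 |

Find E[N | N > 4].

P(N > 4) = 0.14 + 0.18 = 0.32.
E[N | N > 4] = [5·0.14 + 6·0.18] / 0.32
 = 1.78 / 0.32
 = 89/16

5.5625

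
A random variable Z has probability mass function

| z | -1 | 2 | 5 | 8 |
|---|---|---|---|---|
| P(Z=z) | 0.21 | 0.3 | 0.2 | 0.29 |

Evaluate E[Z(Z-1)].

E[Z(Z-1)] = Σ z(z-1)·P(Z=z)
 = 2·0.21 + 2·0.3 + 20·0.2 + 56·0.29
 = 0.42 + 0.6 + 4 + 16.24
 = 21.26

21.26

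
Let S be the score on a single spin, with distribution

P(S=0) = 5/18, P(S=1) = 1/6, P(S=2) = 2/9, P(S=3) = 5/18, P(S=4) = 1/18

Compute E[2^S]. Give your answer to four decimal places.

4.6111

E[2^S] = Σ 2^s·P(S=s)
 = 1·5/18 + 2·1/6 + 4·2/9 + 8·5/18 + 16·1/18
 = 5/18 + 1/3 + 8/9 + 20/9 + 8/9
 = 83/18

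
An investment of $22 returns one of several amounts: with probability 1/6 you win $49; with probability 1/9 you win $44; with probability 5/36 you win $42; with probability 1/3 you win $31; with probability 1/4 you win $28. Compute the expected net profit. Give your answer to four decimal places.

E[payout] = 49·1/6 + 44·1/9 + 42·5/36 + 31·1/3 + 28·1/4
 = 49/6 + 44/9 + 35/6 + 31/3 + 7
 = 326/9
Net = 326/9 - 22 = 128/9

14.2222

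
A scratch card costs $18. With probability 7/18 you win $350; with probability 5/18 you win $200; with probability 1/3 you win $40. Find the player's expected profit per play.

187

E[payout] = 350·7/18 + 200·5/18 + 40·1/3
 = 1225/9 + 500/9 + 40/3
 = 205
Net = 205 - 18 = 187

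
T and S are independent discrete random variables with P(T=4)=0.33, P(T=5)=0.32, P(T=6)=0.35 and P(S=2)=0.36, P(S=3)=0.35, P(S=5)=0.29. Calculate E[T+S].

8.24

E[T+S] = Σ_t Σ_s (t+s) · P(T=t)P(S=s)
 = 6·0.1188 + 7·0.1155 + 9·0.0957 + 7·0.1152 + 8·0.112 + 10·0.0928 + 8·0.126 + 9·0.1225 + 11·0.1015
 = 0.7128 + 0.8085 + 0.8613 + 0.8064 + 0.896 + 0.928 + 1.008 + 1.1025 + 1.1165
 = 8.24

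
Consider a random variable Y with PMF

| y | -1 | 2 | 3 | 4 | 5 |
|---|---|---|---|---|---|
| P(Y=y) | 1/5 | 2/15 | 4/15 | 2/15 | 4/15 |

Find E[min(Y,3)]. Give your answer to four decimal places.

E[min(Y,3)] = Σ min(y,3)·P(Y=y)
 = (-1)·1/5 + 2·2/15 + 3·4/15 + 3·2/15 + 3·4/15
 = (-1/5) + 4/15 + 4/5 + 2/5 + 4/5
 = 31/15

2.0667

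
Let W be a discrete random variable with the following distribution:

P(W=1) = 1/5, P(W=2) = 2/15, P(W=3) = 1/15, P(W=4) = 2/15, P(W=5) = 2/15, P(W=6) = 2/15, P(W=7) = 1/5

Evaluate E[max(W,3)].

E[max(W,3)] = Σ max(w,3)·P(W=w)
 = 3·1/5 + 3·2/15 + 3·1/15 + 4·2/15 + 5·2/15 + 6·2/15 + 7·1/5
 = 3/5 + 2/5 + 1/5 + 8/15 + 2/3 + 4/5 + 7/5
 = 23/5

4.6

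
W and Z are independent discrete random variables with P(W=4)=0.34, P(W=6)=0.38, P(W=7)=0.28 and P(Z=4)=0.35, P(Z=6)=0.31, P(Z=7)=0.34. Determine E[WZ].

E[WZ] = Σ_w Σ_z wz · P(W=w)P(Z=z)
 = 16·0.119 + 24·0.1054 + 28·0.1156 + 24·0.133 + 36·0.1178 + 42·0.1292 + 28·0.098 + 42·0.0868 + 49·0.0952
 = 1.904 + 2.5296 + 3.2368 + 3.192 + 4.2408 + 5.4264 + 2.744 + 3.6456 + 4.6648
 = 31.584

31.584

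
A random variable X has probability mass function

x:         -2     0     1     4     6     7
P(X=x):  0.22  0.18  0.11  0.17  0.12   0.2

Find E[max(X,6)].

E[max(X,6)] = Σ max(x,6)·P(X=x)
 = 6·0.22 + 6·0.18 + 6·0.11 + 6·0.17 + 6·0.12 + 7·0.2
 = 1.32 + 1.08 + 0.66 + 1.02 + 0.72 + 1.4
 = 6.2

6.2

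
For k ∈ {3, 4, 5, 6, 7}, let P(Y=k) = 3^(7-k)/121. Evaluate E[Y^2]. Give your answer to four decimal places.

12.7521

E[Y^2] = Σ y^2·P(Y=y)
 = 9·81/121 + 16·27/121 + 25·9/121 + 36·3/121 + 49·1/121
 = 729/121 + 432/121 + 225/121 + 108/121 + 49/121
 = 1543/121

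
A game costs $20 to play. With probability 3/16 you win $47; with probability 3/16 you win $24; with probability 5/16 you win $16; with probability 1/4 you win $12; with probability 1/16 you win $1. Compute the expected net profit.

E[payout] = 47·3/16 + 24·3/16 + 16·5/16 + 12·1/4 + 1·1/16
 = 141/16 + 9/2 + 5 + 3 + 1/16
 = 171/8
Net = 171/8 - 20 = 11/8

1.375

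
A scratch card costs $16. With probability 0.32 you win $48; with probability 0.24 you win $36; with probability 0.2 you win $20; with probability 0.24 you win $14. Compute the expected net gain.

15.36

E[payout] = 48·0.32 + 36·0.24 + 20·0.2 + 14·0.24
 = 15.36 + 8.64 + 4 + 3.36
 = 31.36
Net = 31.36 - 16 = 15.36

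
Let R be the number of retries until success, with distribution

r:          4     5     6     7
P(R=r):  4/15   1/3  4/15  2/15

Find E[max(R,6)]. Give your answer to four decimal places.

E[max(R,6)] = Σ max(r,6)·P(R=r)
 = 6·4/15 + 6·1/3 + 6·4/15 + 7·2/15
 = 8/5 + 2 + 8/5 + 14/15
 = 92/15

6.1333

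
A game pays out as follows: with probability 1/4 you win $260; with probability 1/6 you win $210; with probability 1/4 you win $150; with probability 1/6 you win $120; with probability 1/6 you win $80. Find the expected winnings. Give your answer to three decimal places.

170.833

E[payout] = 260·1/4 + 210·1/6 + 150·1/4 + 120·1/6 + 80·1/6
 = 65 + 35 + 75/2 + 20 + 40/3
 = 1025/6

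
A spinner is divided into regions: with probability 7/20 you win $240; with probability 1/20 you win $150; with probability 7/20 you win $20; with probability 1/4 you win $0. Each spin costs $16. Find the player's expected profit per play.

82.5

E[payout] = 240·7/20 + 150·1/20 + 20·7/20 + 0·1/4
 = 84 + 15/2 + 7 + 0
 = 197/2
Net = 197/2 - 16 = 165/2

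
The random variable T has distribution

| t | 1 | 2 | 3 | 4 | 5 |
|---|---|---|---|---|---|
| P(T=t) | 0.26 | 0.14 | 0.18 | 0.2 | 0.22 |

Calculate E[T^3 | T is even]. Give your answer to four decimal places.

P(T is even) = 0.14 + 0.2 = 0.34.
E[T^3 | T is even] = [8·0.14 + 64·0.2] / 0.34
 = 13.92 / 0.34
 = 696/17

40.9412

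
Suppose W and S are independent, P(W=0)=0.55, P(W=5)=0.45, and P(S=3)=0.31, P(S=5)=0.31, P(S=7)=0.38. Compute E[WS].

11.565

E[WS] = Σ_w Σ_s ws · P(W=w)P(S=s)
 = 0·0.1705 + 0·0.1705 + 0·0.209 + 15·0.1395 + 25·0.1395 + 35·0.171
 = 0 + 0 + 0 + 2.0925 + 3.4875 + 5.985
 = 11.565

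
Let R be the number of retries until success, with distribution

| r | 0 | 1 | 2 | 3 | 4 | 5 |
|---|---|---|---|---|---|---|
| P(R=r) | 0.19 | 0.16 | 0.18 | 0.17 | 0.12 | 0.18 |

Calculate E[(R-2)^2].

E[(R-2)^2] = Σ (r-2)^2·P(R=r)
 = 4·0.19 + 1·0.16 + 0·0.18 + 1·0.17 + 4·0.12 + 9·0.18
 = 0.76 + 0.16 + 0 + 0.17 + 0.48 + 1.62
 = 3.19

3.19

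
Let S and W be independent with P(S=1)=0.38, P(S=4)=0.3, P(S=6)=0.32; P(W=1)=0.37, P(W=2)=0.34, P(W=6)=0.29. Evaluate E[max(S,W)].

E[max(S,W)] = Σ_s Σ_w max(s,w) · P(S=s)P(W=w)
 = 1·0.1406 + 2·0.1292 + 6·0.1102 + 4·0.111 + 4·0.102 + 6·0.087 + 6·0.1184 + 6·0.1088 + 6·0.0928
 = 0.1406 + 0.2584 + 0.6612 + 0.444 + 0.408 + 0.522 + 0.7104 + 0.6528 + 0.5568
 = 4.3542

4.3542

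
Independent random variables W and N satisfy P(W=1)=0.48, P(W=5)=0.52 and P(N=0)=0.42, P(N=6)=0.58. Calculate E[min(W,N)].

1.7864

E[min(W,N)] = Σ_w Σ_n min(w,n) · P(W=w)P(N=n)
 = 0·0.2016 + 1·0.2784 + 0·0.2184 + 5·0.3016
 = 0 + 0.2784 + 0 + 1.508
 = 1.7864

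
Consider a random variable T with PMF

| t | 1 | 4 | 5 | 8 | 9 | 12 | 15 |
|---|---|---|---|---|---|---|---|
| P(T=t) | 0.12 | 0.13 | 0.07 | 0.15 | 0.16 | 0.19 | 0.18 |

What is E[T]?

E[T] = Σ t·P(T=t)
 = 1·0.12 + 4·0.13 + 5·0.07 + 8·0.15 + 9·0.16 + 12·0.19 + 15·0.18
 = 0.12 + 0.52 + 0.35 + 1.2 + 1.44 + 2.28 + 2.7
 = 8.61

8.61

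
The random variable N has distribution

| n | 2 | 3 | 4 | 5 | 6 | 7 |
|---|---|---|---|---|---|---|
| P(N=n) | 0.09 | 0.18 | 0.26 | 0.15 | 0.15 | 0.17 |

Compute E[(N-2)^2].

9.22

E[(N-2)^2] = Σ (n-2)^2·P(N=n)
 = 0·0.09 + 1·0.18 + 4·0.26 + 9·0.15 + 16·0.15 + 25·0.17
 = 0 + 0.18 + 1.04 + 1.35 + 2.4 + 4.25
 = 9.22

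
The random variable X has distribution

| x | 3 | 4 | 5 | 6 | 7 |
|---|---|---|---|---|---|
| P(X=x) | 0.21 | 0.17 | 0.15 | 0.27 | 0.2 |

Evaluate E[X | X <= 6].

P(X <= 6) = 0.21 + 0.17 + 0.15 + 0.27 = 0.8.
E[X | X <= 6] = [3·0.21 + 4·0.17 + 5·0.15 + 6·0.27] / 0.8
 = 3.68 / 0.8
 = 23/5

4.6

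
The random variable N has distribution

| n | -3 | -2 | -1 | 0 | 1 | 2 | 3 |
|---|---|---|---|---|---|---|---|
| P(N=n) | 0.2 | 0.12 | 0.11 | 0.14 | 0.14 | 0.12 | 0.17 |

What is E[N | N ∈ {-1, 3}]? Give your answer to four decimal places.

1.4286

P(N ∈ {-1, 3}) = 0.11 + 0.17 = 0.28.
E[N | N ∈ {-1, 3}] = [(-1)·0.11 + 3·0.17] / 0.28
 = 0.4 / 0.28
 = 10/7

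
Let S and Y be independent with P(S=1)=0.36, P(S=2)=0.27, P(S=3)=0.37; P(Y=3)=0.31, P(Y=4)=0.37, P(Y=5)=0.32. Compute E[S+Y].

6.02

E[S+Y] = Σ_s Σ_y (s+y) · P(S=s)P(Y=y)
 = 4·0.1116 + 5·0.1332 + 6·0.1152 + 5·0.0837 + 6·0.0999 + 7·0.0864 + 6·0.1147 + 7·0.1369 + 8·0.1184
 = 0.4464 + 0.666 + 0.6912 + 0.4185 + 0.5994 + 0.6048 + 0.6882 + 0.9583 + 0.9472
 = 6.02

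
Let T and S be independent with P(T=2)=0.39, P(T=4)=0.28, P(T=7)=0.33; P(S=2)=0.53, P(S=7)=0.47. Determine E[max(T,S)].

5.5213

E[max(T,S)] = Σ_t Σ_s max(t,s) · P(T=t)P(S=s)
 = 2·0.2067 + 7·0.1833 + 4·0.1484 + 7·0.1316 + 7·0.1749 + 7·0.1551
 = 0.4134 + 1.2831 + 0.5936 + 0.9212 + 1.2243 + 1.0857
 = 5.5213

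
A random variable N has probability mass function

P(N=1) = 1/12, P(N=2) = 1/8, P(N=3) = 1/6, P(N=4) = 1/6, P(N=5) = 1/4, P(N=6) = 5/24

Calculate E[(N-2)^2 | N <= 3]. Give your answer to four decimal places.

0.6667

P(N <= 3) = 1/12 + 1/8 + 1/6 = 3/8.
E[(N-2)^2 | N <= 3] = [1·1/12 + 0·1/8 + 1·1/6] / (3/8)
 = 1/4 / (3/8)
 = 2/3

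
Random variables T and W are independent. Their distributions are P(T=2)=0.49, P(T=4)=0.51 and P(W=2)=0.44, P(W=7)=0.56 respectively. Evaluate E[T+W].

E[T+W] = Σ_t Σ_w (t+w) · P(T=t)P(W=w)
 = 4·0.2156 + 9·0.2744 + 6·0.2244 + 11·0.2856
 = 0.8624 + 2.4696 + 1.3464 + 3.1416
 = 7.82

7.82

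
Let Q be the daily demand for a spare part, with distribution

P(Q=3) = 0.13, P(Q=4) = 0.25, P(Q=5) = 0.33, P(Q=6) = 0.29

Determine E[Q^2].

E[Q^2] = Σ q^2·P(Q=q)
 = 9·0.13 + 16·0.25 + 25·0.33 + 36·0.29
 = 1.17 + 4 + 8.25 + 10.44
 = 23.86

23.86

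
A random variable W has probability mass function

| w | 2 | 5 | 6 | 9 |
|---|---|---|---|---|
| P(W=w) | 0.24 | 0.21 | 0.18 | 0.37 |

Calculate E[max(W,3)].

E[max(W,3)] = Σ max(w,3)·P(W=w)
 = 3·0.24 + 5·0.21 + 6·0.18 + 9·0.37
 = 0.72 + 1.05 + 1.08 + 3.33
 = 6.18

6.18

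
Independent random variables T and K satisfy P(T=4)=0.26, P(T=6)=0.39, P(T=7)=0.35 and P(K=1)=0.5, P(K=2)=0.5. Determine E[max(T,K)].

5.83

E[max(T,K)] = Σ_t Σ_k max(t,k) · P(T=t)P(K=k)
 = 4·0.13 + 4·0.13 + 6·0.195 + 6·0.195 + 7·0.175 + 7·0.175
 = 0.52 + 0.52 + 1.17 + 1.17 + 1.225 + 1.225
 = 5.83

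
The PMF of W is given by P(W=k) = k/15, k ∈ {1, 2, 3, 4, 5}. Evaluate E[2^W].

17.2

E[2^W] = Σ 2^w·P(W=w)
 = 2·1/15 + 4·2/15 + 8·1/5 + 16·4/15 + 32·1/3
 = 2/15 + 8/15 + 8/5 + 64/15 + 32/3
 = 86/5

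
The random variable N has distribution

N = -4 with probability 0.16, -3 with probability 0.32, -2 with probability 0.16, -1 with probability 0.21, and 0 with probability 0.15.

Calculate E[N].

-2.13

E[N] = Σ n·P(N=n)
 = (-4)·0.16 + (-3)·0.32 + (-2)·0.16 + (-1)·0.21 + 0·0.15
 = (-0.64) + (-0.96) + (-0.32) + (-0.21) + 0
 = -2.13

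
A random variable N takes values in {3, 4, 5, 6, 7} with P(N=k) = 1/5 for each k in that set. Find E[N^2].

E[N^2] = Σ n^2·P(N=n)
 = 9·1/5 + 16·1/5 + 25·1/5 + 36·1/5 + 49·1/5
 = 9/5 + 16/5 + 5 + 36/5 + 49/5
 = 27

27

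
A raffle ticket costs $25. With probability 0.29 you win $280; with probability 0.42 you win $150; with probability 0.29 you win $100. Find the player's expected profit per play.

148.2

E[payout] = 280·0.29 + 150·0.42 + 100·0.29
 = 81.2 + 63 + 29
 = 173.2
Net = 173.2 - 25 = 148.2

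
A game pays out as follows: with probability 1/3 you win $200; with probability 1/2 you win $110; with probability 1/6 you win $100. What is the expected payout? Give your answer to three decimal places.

E[payout] = 200·1/3 + 110·1/2 + 100·1/6
 = 200/3 + 55 + 50/3
 = 415/3

138.333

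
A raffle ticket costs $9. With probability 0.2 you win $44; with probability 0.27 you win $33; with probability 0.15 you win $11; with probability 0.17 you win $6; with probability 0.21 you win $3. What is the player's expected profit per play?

E[payout] = 44·0.2 + 33·0.27 + 11·0.15 + 6·0.17 + 3·0.21
 = 8.8 + 8.91 + 1.65 + 1.02 + 0.63
 = 21.01
Net = 21.01 - 9 = 12.01

12.01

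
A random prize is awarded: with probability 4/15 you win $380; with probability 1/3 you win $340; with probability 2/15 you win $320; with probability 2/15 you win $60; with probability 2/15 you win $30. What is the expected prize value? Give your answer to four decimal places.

E[payout] = 380·4/15 + 340·1/3 + 320·2/15 + 60·2/15 + 30·2/15
 = 304/3 + 340/3 + 128/3 + 8 + 4
 = 808/3

269.3333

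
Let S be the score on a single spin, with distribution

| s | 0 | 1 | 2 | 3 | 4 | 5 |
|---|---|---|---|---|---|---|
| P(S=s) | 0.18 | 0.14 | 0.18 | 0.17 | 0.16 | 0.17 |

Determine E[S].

2.5

E[S] = Σ s·P(S=s)
 = 0·0.18 + 1·0.14 + 2·0.18 + 3·0.17 + 4·0.16 + 5·0.17
 = 0 + 0.14 + 0.36 + 0.51 + 0.64 + 0.85
 = 2.5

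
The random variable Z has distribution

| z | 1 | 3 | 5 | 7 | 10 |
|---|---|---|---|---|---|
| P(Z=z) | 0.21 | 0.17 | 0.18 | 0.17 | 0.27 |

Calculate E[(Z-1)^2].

E[(Z-1)^2] = Σ (z-1)^2·P(Z=z)
 = 0·0.21 + 4·0.17 + 16·0.18 + 36·0.17 + 81·0.27
 = 0 + 0.68 + 2.88 + 6.12 + 21.87
 = 31.55

31.55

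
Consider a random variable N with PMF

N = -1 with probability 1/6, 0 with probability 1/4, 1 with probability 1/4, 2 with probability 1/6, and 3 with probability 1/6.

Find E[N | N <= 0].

-0.4

P(N <= 0) = 1/6 + 1/4 = 5/12.
E[N | N <= 0] = [(-1)·1/6 + 0·1/4] / (5/12)
 = -1/6 / (5/12)
 = -2/5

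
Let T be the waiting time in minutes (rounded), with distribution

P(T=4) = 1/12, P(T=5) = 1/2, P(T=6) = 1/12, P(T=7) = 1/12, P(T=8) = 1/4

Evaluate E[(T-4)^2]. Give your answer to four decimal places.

5.5833

E[(T-4)^2] = Σ (t-4)^2·P(T=t)
 = 0·1/12 + 1·1/2 + 4·1/12 + 9·1/12 + 16·1/4
 = 0 + 1/2 + 1/3 + 3/4 + 4
 = 67/12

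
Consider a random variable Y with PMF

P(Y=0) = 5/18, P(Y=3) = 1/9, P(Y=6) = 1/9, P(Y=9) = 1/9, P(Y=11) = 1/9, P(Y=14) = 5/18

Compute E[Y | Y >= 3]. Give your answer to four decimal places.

P(Y >= 3) = 1/9 + 1/9 + 1/9 + 1/9 + 5/18 = 13/18.
E[Y | Y >= 3] = [3·1/9 + 6·1/9 + 9·1/9 + 11·1/9 + 14·5/18] / (13/18)
 = 64/9 / (13/18)
 = 128/13

9.8462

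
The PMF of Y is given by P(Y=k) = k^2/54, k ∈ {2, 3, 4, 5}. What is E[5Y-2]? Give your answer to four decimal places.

E[5Y-2] = Σ (5y-2)·P(Y=y)
 = 8·2/27 + 13·1/6 + 18·8/27 + 23·25/54
 = 16/27 + 13/6 + 16/3 + 575/54
 = 506/27

18.7407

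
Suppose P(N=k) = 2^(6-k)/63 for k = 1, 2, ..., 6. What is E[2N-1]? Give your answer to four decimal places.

2.8095

E[2N-1] = Σ (2n-1)·P(N=n)
 = 1·32/63 + 3·16/63 + 5·8/63 + 7·4/63 + 9·2/63 + 11·1/63
 = 32/63 + 16/21 + 40/63 + 4/9 + 2/7 + 11/63
 = 59/21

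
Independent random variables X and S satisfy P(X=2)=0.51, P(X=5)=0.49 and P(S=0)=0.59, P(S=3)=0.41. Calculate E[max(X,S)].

E[max(X,S)] = Σ_x Σ_s max(x,s) · P(X=x)P(S=s)
 = 2·0.3009 + 3·0.2091 + 5·0.2891 + 5·0.2009
 = 0.6018 + 0.6273 + 1.4455 + 1.0045
 = 3.6791

3.6791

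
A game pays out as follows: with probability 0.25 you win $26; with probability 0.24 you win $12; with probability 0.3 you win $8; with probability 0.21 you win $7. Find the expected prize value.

13.25

E[payout] = 26·0.25 + 12·0.24 + 8·0.3 + 7·0.21
 = 6.5 + 2.88 + 2.4 + 1.47
 = 13.25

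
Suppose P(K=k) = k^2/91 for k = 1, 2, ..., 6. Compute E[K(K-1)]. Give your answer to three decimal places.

20.154

E[K(K-1)] = Σ k(k-1)·P(K=k)
 = 0·1/91 + 2·4/91 + 6·9/91 + 12·16/91 + 20·25/91 + 30·36/91
 = 0 + 8/91 + 54/91 + 192/91 + 500/91 + 1080/91
 = 262/13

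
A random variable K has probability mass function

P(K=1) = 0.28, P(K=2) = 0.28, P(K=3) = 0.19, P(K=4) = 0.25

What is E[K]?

E[K] = Σ k·P(K=k)
 = 1·0.28 + 2·0.28 + 3·0.19 + 4·0.25
 = 0.28 + 0.56 + 0.57 + 1
 = 2.41

2.41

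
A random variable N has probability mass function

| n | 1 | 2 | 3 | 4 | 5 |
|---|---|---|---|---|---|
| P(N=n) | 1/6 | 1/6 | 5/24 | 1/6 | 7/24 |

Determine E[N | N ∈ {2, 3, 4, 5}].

3.7

P(N ∈ {2, 3, 4, 5}) = 1/6 + 5/24 + 1/6 + 7/24 = 5/6.
E[N | N ∈ {2, 3, 4, 5}] = [2·1/6 + 3·5/24 + 4·1/6 + 5·7/24] / (5/6)
 = 37/12 / (5/6)
 = 37/10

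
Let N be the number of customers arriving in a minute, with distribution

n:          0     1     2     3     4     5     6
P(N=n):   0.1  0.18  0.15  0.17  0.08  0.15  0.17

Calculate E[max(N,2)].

3.46

E[max(N,2)] = Σ max(n,2)·P(N=n)
 = 2·0.1 + 2·0.18 + 2·0.15 + 3·0.17 + 4·0.08 + 5·0.15 + 6·0.17
 = 0.2 + 0.36 + 0.3 + 0.51 + 0.32 + 0.75 + 1.02
 = 3.46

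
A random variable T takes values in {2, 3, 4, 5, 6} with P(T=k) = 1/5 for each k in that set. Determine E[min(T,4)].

E[min(T,4)] = Σ min(t,4)·P(T=t)
 = 2·1/5 + 3·1/5 + 4·1/5 + 4·1/5 + 4·1/5
 = 2/5 + 3/5 + 4/5 + 4/5 + 4/5
 = 17/5

3.4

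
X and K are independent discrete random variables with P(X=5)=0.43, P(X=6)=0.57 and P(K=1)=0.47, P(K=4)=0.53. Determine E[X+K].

8.16

E[X+K] = Σ_x Σ_k (x+k) · P(X=x)P(K=k)
 = 6·0.2021 + 9·0.2279 + 7·0.2679 + 10·0.3021
 = 1.2126 + 2.0511 + 1.8753 + 3.021
 = 8.16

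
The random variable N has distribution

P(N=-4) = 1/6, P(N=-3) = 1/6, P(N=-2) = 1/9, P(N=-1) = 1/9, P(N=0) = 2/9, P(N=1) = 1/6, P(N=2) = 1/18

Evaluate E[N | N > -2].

0.3

P(N > -2) = 1/9 + 2/9 + 1/6 + 1/18 = 5/9.
E[N | N > -2] = [(-1)·1/9 + 0·2/9 + 1·1/6 + 2·1/18] / (5/9)
 = 1/6 / (5/9)
 = 3/10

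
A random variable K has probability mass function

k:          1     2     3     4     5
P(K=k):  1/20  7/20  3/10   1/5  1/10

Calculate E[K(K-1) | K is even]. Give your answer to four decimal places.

P(K is even) = 7/20 + 1/5 = 11/20.
E[K(K-1) | K is even] = [2·7/20 + 12·1/5] / (11/20)
 = 31/10 / (11/20)
 = 62/11

5.6364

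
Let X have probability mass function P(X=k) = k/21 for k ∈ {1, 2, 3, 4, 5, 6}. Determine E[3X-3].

10

E[3X-3] = Σ (3x-3)·P(X=x)
 = 0·1/21 + 3·2/21 + 6·1/7 + 9·4/21 + 12·5/21 + 15·2/7
 = 0 + 2/7 + 6/7 + 12/7 + 20/7 + 30/7
 = 10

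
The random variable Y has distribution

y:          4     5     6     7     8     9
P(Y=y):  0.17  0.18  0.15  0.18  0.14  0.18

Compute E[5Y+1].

E[5Y+1] = Σ (5y+1)·P(Y=y)
 = 21·0.17 + 26·0.18 + 31·0.15 + 36·0.18 + 41·0.14 + 46·0.18
 = 3.57 + 4.68 + 4.65 + 6.48 + 5.74 + 8.28
 = 33.4

33.4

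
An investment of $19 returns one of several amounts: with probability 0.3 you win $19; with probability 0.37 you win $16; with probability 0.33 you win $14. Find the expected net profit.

E[payout] = 19·0.3 + 16·0.37 + 14·0.33
 = 5.7 + 5.92 + 4.62
 = 16.24
Net = 16.24 - 19 = -2.76

-2.76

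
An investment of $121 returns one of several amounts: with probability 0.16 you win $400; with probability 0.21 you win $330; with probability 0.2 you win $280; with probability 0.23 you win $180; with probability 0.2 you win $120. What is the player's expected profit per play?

E[payout] = 400·0.16 + 330·0.21 + 280·0.2 + 180·0.23 + 120·0.2
 = 64 + 69.3 + 56 + 41.4 + 24
 = 254.7
Net = 254.7 - 121 = 133.7

133.7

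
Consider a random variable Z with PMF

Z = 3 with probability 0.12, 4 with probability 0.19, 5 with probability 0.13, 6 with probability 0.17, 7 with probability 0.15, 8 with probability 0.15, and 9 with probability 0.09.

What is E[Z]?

5.85

E[Z] = Σ z·P(Z=z)
 = 3·0.12 + 4·0.19 + 5·0.13 + 6·0.17 + 7·0.15 + 8·0.15 + 9·0.09
 = 0.36 + 0.76 + 0.65 + 1.02 + 1.05 + 1.2 + 0.81
 = 5.85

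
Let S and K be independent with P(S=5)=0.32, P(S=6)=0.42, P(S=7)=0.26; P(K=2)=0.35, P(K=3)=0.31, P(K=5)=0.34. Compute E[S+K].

E[S+K] = Σ_s Σ_k (s+k) · P(S=s)P(K=k)
 = 7·0.112 + 8·0.0992 + 10·0.1088 + 8·0.147 + 9·0.1302 + 11·0.1428 + 9·0.091 + 10·0.0806 + 12·0.0884
 = 0.784 + 0.7936 + 1.088 + 1.176 + 1.1718 + 1.5708 + 0.819 + 0.806 + 1.0608
 = 9.27

9.27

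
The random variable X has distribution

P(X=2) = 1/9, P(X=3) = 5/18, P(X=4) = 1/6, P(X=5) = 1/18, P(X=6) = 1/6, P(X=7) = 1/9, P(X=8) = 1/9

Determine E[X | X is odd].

P(X is odd) = 5/18 + 1/18 + 1/9 = 4/9.
E[X | X is odd] = [3·5/18 + 5·1/18 + 7·1/9] / (4/9)
 = 17/9 / (4/9)
 = 17/4

4.25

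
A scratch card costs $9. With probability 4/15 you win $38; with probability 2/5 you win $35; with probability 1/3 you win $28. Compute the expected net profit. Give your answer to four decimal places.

E[payout] = 38·4/15 + 35·2/5 + 28·1/3
 = 152/15 + 14 + 28/3
 = 502/15
Net = 502/15 - 9 = 367/15

24.4667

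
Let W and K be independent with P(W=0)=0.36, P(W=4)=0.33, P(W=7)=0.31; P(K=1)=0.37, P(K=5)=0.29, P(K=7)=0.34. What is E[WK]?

E[WK] = Σ_w Σ_k wk · P(W=w)P(K=k)
 = 0·0.1332 + 0·0.1044 + 0·0.1224 + 4·0.1221 + 20·0.0957 + 28·0.1122 + 7·0.1147 + 35·0.0899 + 49·0.1054
 = 0 + 0 + 0 + 0.4884 + 1.914 + 3.1416 + 0.8029 + 3.1465 + 5.1646
 = 14.658

14.658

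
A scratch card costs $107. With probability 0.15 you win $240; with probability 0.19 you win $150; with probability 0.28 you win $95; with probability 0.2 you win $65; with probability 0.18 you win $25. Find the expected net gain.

E[payout] = 240·0.15 + 150·0.19 + 95·0.28 + 65·0.2 + 25·0.18
 = 36 + 28.5 + 26.6 + 13 + 4.5
 = 108.6
Net = 108.6 - 107 = 1.6

1.6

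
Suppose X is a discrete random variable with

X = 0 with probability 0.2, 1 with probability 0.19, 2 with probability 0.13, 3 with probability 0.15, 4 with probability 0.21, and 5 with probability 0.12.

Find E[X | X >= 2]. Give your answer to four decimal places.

3.5246

P(X >= 2) = 0.13 + 0.15 + 0.21 + 0.12 = 0.61.
E[X | X >= 2] = [2·0.13 + 3·0.15 + 4·0.21 + 5·0.12] / 0.61
 = 2.15 / 0.61
 = 215/61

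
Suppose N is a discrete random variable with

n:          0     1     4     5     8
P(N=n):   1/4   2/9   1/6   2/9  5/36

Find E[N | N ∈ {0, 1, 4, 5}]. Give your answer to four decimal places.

P(N ∈ {0, 1, 4, 5}) = 1/4 + 2/9 + 1/6 + 2/9 = 31/36.
E[N | N ∈ {0, 1, 4, 5}] = [0·1/4 + 1·2/9 + 4·1/6 + 5·2/9] / (31/36)
 = 2 / (31/36)
 = 72/31

2.3226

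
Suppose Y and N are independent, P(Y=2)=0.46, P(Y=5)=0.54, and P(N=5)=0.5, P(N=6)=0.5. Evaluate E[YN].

19.91

E[YN] = Σ_y Σ_n yn · P(Y=y)P(N=n)
 = 10·0.23 + 12·0.23 + 25·0.27 + 30·0.27
 = 2.3 + 2.76 + 6.75 + 8.1
 = 19.91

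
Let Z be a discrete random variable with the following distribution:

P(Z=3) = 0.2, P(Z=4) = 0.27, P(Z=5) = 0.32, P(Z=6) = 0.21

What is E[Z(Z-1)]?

17.14

E[Z(Z-1)] = Σ z(z-1)·P(Z=z)
 = 6·0.2 + 12·0.27 + 20·0.32 + 30·0.21
 = 1.2 + 3.24 + 6.4 + 6.3
 = 17.14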